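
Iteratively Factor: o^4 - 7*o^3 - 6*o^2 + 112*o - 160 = (o - 4)*(o^3 - 3*o^2 - 18*o + 40) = (o - 4)*(o - 2)*(o^2 - o - 20) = (o - 4)*(o - 2)*(o + 4)*(o - 5)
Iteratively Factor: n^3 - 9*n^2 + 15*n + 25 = (n + 1)*(n^2 - 10*n + 25) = (n - 5)*(n + 1)*(n - 5)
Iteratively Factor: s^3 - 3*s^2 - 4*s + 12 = (s - 2)*(s^2 - s - 6) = (s - 3)*(s - 2)*(s + 2)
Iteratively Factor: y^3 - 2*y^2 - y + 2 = (y - 1)*(y^2 - y - 2) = (y - 2)*(y - 1)*(y + 1)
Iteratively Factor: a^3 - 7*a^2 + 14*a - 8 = (a - 4)*(a^2 - 3*a + 2) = (a - 4)*(a - 1)*(a - 2)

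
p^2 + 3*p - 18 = (p - 3)*(p + 6)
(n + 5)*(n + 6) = n^2 + 11*n + 30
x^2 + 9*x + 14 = (x + 2)*(x + 7)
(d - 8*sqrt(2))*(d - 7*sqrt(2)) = d^2 - 15*sqrt(2)*d + 112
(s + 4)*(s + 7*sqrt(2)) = s^2 + 4*s + 7*sqrt(2)*s + 28*sqrt(2)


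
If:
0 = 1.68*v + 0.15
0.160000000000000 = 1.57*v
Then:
No Solution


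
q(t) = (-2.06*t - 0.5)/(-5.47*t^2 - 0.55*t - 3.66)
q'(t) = (-2.06*t - 0.5)*(10.94*t + 0.55)/(-5.47*t^2 - 0.55*t - 3.66)^2 - 2.06/(-5.47*t^2 - 0.55*t - 3.66) = (-11.2682*t^2 - 5.47*t + 7.2646)/(29.9209*t^4 + 6.017*t^3 + 40.3429*t^2 + 4.026*t + 13.3956)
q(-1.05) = -0.18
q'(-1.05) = 0.01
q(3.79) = 0.10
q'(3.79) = -0.02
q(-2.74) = -0.12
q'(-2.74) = -0.03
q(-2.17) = -0.14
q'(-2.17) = -0.04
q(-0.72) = -0.16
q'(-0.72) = 0.14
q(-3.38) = -0.10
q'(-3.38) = -0.02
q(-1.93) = -0.15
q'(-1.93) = -0.05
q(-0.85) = -0.18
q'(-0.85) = 0.07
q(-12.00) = -0.03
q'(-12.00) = -0.00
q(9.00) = 0.04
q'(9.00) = -0.00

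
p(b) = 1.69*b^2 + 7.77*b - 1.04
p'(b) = 3.38*b + 7.77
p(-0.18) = -2.38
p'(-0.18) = 7.16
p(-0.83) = -6.32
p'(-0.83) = 4.96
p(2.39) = 27.18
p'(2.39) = 15.85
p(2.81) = 34.14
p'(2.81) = 17.27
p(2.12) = 23.03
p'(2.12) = 14.94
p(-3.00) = -9.14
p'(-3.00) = -2.37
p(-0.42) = -4.01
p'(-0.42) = 6.35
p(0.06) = -0.57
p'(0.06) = 7.97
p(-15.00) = 262.66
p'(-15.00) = -42.93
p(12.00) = 335.56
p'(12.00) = 48.33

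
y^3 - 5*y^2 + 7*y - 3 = (y - 3)*(y - 1)^2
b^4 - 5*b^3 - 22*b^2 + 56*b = b*(b - 7)*(b - 2)*(b + 4)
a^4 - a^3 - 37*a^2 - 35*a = a*(a - 7)*(a + 1)*(a + 5)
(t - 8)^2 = t^2 - 16*t + 64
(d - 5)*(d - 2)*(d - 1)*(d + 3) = d^4 - 5*d^3 - 7*d^2 + 41*d - 30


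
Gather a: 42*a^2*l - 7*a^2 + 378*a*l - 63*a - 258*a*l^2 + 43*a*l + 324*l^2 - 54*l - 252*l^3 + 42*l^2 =a^2*(42*l - 7) + a*(-258*l^2 + 421*l - 63) - 252*l^3 + 366*l^2 - 54*l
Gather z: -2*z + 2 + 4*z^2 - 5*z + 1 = 4*z^2 - 7*z + 3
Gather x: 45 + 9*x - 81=9*x - 36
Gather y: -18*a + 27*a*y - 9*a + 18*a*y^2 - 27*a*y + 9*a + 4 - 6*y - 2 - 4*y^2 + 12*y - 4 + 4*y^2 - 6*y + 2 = 18*a*y^2 - 18*a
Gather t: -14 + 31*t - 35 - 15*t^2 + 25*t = -15*t^2 + 56*t - 49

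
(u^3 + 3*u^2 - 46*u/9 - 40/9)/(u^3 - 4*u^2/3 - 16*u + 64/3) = (9*u^2 - 9*u - 10)/(3*(3*u^2 - 16*u + 16))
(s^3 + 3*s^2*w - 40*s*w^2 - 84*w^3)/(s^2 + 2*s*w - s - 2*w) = (s^2 + s*w - 42*w^2)/(s - 1)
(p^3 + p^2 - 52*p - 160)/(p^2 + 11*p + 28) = (p^2 - 3*p - 40)/(p + 7)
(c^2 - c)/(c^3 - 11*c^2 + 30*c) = (c - 1)/(c^2 - 11*c + 30)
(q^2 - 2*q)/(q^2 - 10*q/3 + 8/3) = 3*q/(3*q - 4)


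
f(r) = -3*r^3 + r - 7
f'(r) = 1 - 9*r^2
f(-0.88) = -5.84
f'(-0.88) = -5.97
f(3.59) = -142.21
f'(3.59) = -114.99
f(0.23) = -6.81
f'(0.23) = 0.52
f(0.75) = -7.52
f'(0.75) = -4.06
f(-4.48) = 258.27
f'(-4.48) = -179.63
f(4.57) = -288.76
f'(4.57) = -186.96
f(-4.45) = 252.91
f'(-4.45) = -177.22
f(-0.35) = -7.22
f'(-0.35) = -0.10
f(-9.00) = 2171.00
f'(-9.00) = -728.00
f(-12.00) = 5165.00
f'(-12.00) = -1295.00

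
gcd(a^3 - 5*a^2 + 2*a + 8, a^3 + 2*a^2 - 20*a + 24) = a - 2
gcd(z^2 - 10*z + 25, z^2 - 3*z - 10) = z - 5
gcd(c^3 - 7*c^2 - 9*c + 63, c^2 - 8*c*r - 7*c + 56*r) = c - 7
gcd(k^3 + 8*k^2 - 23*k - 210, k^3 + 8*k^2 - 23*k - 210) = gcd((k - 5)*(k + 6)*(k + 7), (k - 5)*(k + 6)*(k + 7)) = k^3 + 8*k^2 - 23*k - 210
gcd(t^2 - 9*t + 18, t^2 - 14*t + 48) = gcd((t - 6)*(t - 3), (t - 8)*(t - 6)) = t - 6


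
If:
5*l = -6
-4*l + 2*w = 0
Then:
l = -6/5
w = -12/5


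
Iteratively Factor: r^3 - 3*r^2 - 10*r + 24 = (r - 4)*(r^2 + r - 6) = (r - 4)*(r - 2)*(r + 3)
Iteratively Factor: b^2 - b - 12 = (b + 3)*(b - 4)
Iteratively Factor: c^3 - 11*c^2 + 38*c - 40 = (c - 4)*(c^2 - 7*c + 10) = (c - 5)*(c - 4)*(c - 2)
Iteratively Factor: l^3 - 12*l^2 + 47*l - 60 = (l - 3)*(l^2 - 9*l + 20) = (l - 4)*(l - 3)*(l - 5)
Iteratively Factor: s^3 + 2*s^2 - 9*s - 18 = (s + 2)*(s^2 - 9) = (s - 3)*(s + 2)*(s + 3)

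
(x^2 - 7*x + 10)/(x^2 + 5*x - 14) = (x - 5)/(x + 7)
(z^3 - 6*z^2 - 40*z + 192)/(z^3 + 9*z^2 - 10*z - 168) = (z - 8)/(z + 7)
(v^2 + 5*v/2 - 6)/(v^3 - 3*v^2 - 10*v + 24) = (v^2 + 5*v/2 - 6)/(v^3 - 3*v^2 - 10*v + 24)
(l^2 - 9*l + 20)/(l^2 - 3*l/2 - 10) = 2*(l - 5)/(2*l + 5)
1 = 1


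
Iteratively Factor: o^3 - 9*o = (o)*(o^2 - 9) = o*(o + 3)*(o - 3)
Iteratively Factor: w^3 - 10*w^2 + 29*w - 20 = (w - 4)*(w^2 - 6*w + 5) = (w - 4)*(w - 1)*(w - 5)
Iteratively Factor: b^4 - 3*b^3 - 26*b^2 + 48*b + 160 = (b - 5)*(b^3 + 2*b^2 - 16*b - 32) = (b - 5)*(b + 4)*(b^2 - 2*b - 8) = (b - 5)*(b + 2)*(b + 4)*(b - 4)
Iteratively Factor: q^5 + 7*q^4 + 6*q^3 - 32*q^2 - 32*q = (q + 1)*(q^4 + 6*q^3 - 32*q) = (q - 2)*(q + 1)*(q^3 + 8*q^2 + 16*q) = (q - 2)*(q + 1)*(q + 4)*(q^2 + 4*q) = q*(q - 2)*(q + 1)*(q + 4)*(q + 4)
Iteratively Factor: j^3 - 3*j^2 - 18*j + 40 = (j - 2)*(j^2 - j - 20) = (j - 2)*(j + 4)*(j - 5)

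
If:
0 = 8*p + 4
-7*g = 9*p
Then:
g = 9/14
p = -1/2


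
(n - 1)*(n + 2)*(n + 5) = n^3 + 6*n^2 + 3*n - 10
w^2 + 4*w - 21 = (w - 3)*(w + 7)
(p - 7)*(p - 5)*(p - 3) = p^3 - 15*p^2 + 71*p - 105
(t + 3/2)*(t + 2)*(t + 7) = t^3 + 21*t^2/2 + 55*t/2 + 21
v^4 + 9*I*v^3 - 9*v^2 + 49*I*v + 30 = (v - I)^2*(v + 5*I)*(v + 6*I)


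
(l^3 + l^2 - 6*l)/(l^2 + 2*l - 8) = l*(l + 3)/(l + 4)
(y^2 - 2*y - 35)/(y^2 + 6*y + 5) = (y - 7)/(y + 1)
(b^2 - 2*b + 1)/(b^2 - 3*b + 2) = (b - 1)/(b - 2)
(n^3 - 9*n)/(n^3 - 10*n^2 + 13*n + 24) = n*(n + 3)/(n^2 - 7*n - 8)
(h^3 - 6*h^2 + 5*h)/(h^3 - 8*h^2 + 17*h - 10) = h/(h - 2)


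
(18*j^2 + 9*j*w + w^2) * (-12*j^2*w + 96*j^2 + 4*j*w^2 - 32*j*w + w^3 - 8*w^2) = -216*j^4*w + 1728*j^4 - 36*j^3*w^2 + 288*j^3*w + 42*j^2*w^3 - 336*j^2*w^2 + 13*j*w^4 - 104*j*w^3 + w^5 - 8*w^4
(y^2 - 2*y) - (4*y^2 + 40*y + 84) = -3*y^2 - 42*y - 84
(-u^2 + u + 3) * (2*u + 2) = -2*u^3 + 8*u + 6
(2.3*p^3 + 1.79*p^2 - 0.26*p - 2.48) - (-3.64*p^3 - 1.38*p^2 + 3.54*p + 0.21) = 5.94*p^3 + 3.17*p^2 - 3.8*p - 2.69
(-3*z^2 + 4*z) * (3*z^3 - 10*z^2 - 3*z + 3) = -9*z^5 + 42*z^4 - 31*z^3 - 21*z^2 + 12*z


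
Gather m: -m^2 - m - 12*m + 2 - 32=-m^2 - 13*m - 30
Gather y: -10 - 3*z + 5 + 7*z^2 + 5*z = 7*z^2 + 2*z - 5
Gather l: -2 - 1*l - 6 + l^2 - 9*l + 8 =l^2 - 10*l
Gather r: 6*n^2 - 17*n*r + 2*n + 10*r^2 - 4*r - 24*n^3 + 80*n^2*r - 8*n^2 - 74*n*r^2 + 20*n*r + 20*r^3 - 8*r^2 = -24*n^3 - 2*n^2 + 2*n + 20*r^3 + r^2*(2 - 74*n) + r*(80*n^2 + 3*n - 4)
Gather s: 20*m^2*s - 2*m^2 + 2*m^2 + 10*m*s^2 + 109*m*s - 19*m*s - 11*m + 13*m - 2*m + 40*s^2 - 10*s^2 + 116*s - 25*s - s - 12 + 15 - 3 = s^2*(10*m + 30) + s*(20*m^2 + 90*m + 90)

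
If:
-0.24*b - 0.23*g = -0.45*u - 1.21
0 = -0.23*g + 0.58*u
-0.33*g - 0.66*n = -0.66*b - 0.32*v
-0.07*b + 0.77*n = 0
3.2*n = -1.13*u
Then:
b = 5.86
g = -3.80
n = 0.53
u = -1.51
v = -14.91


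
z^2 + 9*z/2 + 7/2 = (z + 1)*(z + 7/2)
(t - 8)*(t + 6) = t^2 - 2*t - 48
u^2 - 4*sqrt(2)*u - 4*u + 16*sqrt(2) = (u - 4)*(u - 4*sqrt(2))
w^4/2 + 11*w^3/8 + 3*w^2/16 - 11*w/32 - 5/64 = (w/2 + 1/4)*(w - 1/2)*(w + 1/4)*(w + 5/2)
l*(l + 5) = l^2 + 5*l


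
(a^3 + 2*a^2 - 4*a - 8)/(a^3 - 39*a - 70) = (a^2 - 4)/(a^2 - 2*a - 35)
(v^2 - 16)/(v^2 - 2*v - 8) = (v + 4)/(v + 2)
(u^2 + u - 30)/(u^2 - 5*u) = (u + 6)/u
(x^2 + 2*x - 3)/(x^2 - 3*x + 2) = (x + 3)/(x - 2)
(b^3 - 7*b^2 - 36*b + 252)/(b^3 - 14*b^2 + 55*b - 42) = (b + 6)/(b - 1)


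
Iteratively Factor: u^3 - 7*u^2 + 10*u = (u - 2)*(u^2 - 5*u) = u*(u - 2)*(u - 5)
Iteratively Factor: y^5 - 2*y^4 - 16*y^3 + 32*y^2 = (y)*(y^4 - 2*y^3 - 16*y^2 + 32*y) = y*(y - 4)*(y^3 + 2*y^2 - 8*y) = y*(y - 4)*(y - 2)*(y^2 + 4*y) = y*(y - 4)*(y - 2)*(y + 4)*(y)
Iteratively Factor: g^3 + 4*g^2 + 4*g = (g)*(g^2 + 4*g + 4) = g*(g + 2)*(g + 2)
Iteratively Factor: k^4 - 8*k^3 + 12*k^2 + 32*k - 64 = (k - 4)*(k^3 - 4*k^2 - 4*k + 16) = (k - 4)*(k + 2)*(k^2 - 6*k + 8) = (k - 4)^2*(k + 2)*(k - 2)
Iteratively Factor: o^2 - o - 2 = (o + 1)*(o - 2)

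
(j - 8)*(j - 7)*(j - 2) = j^3 - 17*j^2 + 86*j - 112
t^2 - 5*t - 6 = (t - 6)*(t + 1)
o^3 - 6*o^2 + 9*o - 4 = (o - 4)*(o - 1)^2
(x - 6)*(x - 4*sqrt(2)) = x^2 - 6*x - 4*sqrt(2)*x + 24*sqrt(2)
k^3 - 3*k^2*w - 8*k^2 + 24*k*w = k*(k - 8)*(k - 3*w)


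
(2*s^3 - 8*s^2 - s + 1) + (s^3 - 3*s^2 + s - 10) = 3*s^3 - 11*s^2 - 9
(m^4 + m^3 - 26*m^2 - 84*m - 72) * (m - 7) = m^5 - 6*m^4 - 33*m^3 + 98*m^2 + 516*m + 504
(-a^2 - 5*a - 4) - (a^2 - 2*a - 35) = -2*a^2 - 3*a + 31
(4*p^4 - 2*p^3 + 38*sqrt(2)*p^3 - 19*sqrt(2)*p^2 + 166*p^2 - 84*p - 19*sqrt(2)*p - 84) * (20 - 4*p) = -16*p^5 - 152*sqrt(2)*p^4 + 88*p^4 - 704*p^3 + 836*sqrt(2)*p^3 - 304*sqrt(2)*p^2 + 3656*p^2 - 1344*p - 380*sqrt(2)*p - 1680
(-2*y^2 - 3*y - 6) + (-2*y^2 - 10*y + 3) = -4*y^2 - 13*y - 3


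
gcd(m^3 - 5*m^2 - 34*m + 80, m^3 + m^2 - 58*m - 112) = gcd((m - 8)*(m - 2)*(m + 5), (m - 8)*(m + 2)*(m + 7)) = m - 8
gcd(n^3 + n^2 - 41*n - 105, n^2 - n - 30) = n + 5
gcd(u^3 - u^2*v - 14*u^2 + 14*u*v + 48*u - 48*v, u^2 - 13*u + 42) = u - 6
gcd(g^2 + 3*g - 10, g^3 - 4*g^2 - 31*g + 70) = g^2 + 3*g - 10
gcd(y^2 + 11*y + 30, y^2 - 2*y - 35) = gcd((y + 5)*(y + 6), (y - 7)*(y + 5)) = y + 5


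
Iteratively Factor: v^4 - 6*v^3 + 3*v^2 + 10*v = (v - 2)*(v^3 - 4*v^2 - 5*v) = (v - 5)*(v - 2)*(v^2 + v) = (v - 5)*(v - 2)*(v + 1)*(v)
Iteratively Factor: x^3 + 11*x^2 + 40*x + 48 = (x + 4)*(x^2 + 7*x + 12) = (x + 4)^2*(x + 3)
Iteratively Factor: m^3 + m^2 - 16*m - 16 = (m - 4)*(m^2 + 5*m + 4) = (m - 4)*(m + 1)*(m + 4)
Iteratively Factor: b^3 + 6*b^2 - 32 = (b + 4)*(b^2 + 2*b - 8) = (b - 2)*(b + 4)*(b + 4)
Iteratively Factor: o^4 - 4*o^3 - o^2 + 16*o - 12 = (o - 2)*(o^3 - 2*o^2 - 5*o + 6) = (o - 2)*(o + 2)*(o^2 - 4*o + 3) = (o - 3)*(o - 2)*(o + 2)*(o - 1)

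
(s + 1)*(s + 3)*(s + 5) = s^3 + 9*s^2 + 23*s + 15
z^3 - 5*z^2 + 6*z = z*(z - 3)*(z - 2)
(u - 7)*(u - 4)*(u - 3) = u^3 - 14*u^2 + 61*u - 84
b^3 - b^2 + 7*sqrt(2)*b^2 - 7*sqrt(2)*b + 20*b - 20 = (b - 1)*(b + 2*sqrt(2))*(b + 5*sqrt(2))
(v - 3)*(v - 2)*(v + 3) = v^3 - 2*v^2 - 9*v + 18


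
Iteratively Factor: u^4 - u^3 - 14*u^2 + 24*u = (u + 4)*(u^3 - 5*u^2 + 6*u) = u*(u + 4)*(u^2 - 5*u + 6) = u*(u - 2)*(u + 4)*(u - 3)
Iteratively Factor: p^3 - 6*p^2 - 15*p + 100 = (p - 5)*(p^2 - p - 20) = (p - 5)*(p + 4)*(p - 5)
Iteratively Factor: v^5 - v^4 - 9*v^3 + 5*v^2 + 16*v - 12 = (v - 3)*(v^4 + 2*v^3 - 3*v^2 - 4*v + 4) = (v - 3)*(v + 2)*(v^3 - 3*v + 2) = (v - 3)*(v + 2)^2*(v^2 - 2*v + 1) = (v - 3)*(v - 1)*(v + 2)^2*(v - 1)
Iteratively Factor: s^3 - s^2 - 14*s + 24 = (s + 4)*(s^2 - 5*s + 6) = (s - 3)*(s + 4)*(s - 2)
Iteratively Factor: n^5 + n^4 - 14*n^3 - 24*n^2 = (n - 4)*(n^4 + 5*n^3 + 6*n^2) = n*(n - 4)*(n^3 + 5*n^2 + 6*n) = n*(n - 4)*(n + 2)*(n^2 + 3*n) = n^2*(n - 4)*(n + 2)*(n + 3)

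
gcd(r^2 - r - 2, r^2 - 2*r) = r - 2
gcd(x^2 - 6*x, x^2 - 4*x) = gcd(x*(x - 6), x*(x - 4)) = x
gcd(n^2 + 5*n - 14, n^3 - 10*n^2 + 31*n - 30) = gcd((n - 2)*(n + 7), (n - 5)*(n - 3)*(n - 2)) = n - 2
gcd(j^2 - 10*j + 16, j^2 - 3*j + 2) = j - 2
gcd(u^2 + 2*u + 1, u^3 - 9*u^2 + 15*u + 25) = u + 1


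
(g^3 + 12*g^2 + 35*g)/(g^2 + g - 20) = g*(g + 7)/(g - 4)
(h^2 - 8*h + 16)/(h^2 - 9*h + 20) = (h - 4)/(h - 5)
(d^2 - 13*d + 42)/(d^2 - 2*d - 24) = (d - 7)/(d + 4)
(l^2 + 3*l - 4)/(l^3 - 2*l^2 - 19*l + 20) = 1/(l - 5)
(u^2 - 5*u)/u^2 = (u - 5)/u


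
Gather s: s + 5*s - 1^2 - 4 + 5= 6*s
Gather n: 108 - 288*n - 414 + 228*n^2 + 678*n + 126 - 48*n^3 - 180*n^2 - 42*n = -48*n^3 + 48*n^2 + 348*n - 180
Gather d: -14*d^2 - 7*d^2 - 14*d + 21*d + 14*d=-21*d^2 + 21*d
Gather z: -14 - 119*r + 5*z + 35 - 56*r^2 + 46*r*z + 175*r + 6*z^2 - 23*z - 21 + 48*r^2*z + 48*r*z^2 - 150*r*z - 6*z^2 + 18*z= -56*r^2 + 48*r*z^2 + 56*r + z*(48*r^2 - 104*r)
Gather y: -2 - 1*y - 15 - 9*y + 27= 10 - 10*y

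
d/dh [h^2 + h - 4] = 2*h + 1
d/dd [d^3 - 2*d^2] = d*(3*d - 4)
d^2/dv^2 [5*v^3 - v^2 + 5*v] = 30*v - 2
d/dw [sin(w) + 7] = cos(w)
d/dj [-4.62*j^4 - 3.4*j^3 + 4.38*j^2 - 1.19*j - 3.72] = -18.48*j^3 - 10.2*j^2 + 8.76*j - 1.19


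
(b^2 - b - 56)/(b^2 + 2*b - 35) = (b - 8)/(b - 5)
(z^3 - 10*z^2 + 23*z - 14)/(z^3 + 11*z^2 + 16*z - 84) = (z^2 - 8*z + 7)/(z^2 + 13*z + 42)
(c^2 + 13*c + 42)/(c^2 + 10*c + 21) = (c + 6)/(c + 3)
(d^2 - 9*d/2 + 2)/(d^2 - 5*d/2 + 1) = (d - 4)/(d - 2)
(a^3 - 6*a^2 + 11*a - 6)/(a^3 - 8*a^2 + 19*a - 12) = (a - 2)/(a - 4)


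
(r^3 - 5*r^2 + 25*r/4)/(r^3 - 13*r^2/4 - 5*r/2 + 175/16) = 4*r/(4*r + 7)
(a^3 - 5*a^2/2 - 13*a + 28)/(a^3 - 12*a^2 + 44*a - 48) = (a + 7/2)/(a - 6)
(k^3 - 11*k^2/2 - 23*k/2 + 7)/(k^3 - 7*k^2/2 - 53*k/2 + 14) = (k + 2)/(k + 4)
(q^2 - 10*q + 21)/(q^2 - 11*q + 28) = (q - 3)/(q - 4)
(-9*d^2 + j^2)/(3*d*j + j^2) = (-3*d + j)/j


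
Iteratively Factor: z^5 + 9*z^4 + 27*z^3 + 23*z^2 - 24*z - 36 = (z + 2)*(z^4 + 7*z^3 + 13*z^2 - 3*z - 18) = (z + 2)*(z + 3)*(z^3 + 4*z^2 + z - 6) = (z + 2)^2*(z + 3)*(z^2 + 2*z - 3) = (z + 2)^2*(z + 3)^2*(z - 1)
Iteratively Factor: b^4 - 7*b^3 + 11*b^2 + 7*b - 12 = (b + 1)*(b^3 - 8*b^2 + 19*b - 12) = (b - 1)*(b + 1)*(b^2 - 7*b + 12) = (b - 3)*(b - 1)*(b + 1)*(b - 4)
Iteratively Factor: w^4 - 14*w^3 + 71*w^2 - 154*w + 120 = (w - 2)*(w^3 - 12*w^2 + 47*w - 60) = (w - 5)*(w - 2)*(w^2 - 7*w + 12) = (w - 5)*(w - 3)*(w - 2)*(w - 4)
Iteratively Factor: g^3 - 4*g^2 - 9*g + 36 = (g - 3)*(g^2 - g - 12) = (g - 3)*(g + 3)*(g - 4)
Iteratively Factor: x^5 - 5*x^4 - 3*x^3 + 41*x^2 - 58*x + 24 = (x - 1)*(x^4 - 4*x^3 - 7*x^2 + 34*x - 24) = (x - 4)*(x - 1)*(x^3 - 7*x + 6) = (x - 4)*(x - 2)*(x - 1)*(x^2 + 2*x - 3) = (x - 4)*(x - 2)*(x - 1)*(x + 3)*(x - 1)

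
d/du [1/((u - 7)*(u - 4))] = (11 - 2*u)/(u^4 - 22*u^3 + 177*u^2 - 616*u + 784)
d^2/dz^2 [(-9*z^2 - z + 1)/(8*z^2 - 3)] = 2*(-64*z^3 - 456*z^2 - 72*z - 57)/(512*z^6 - 576*z^4 + 216*z^2 - 27)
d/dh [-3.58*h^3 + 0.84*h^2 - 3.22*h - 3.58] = -10.74*h^2 + 1.68*h - 3.22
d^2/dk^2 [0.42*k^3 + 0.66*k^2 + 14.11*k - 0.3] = 2.52*k + 1.32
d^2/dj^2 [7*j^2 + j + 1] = 14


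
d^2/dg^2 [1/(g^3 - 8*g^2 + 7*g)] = 2*(g*(8 - 3*g)*(g^2 - 8*g + 7) + (3*g^2 - 16*g + 7)^2)/(g^3*(g^2 - 8*g + 7)^3)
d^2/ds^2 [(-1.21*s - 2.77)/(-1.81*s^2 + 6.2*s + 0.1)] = ((4.9766 - 13.1406*s)*(-1.81*s^2 + 6.2*s + 0.1) - (1.21*s + 2.77)*(3.62*s - 6.2)*(7.24*s - 12.4))/(-1.81*s^2 + 6.2*s + 0.1)^3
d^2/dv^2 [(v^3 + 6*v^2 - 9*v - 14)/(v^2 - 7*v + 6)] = 8*(19*v^3 - 69*v^2 + 141*v - 191)/(v^6 - 21*v^5 + 165*v^4 - 595*v^3 + 990*v^2 - 756*v + 216)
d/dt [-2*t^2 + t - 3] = 1 - 4*t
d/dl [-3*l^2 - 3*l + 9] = -6*l - 3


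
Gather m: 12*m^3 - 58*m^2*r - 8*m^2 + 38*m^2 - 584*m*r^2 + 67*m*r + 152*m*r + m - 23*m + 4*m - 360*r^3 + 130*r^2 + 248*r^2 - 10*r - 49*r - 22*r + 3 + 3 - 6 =12*m^3 + m^2*(30 - 58*r) + m*(-584*r^2 + 219*r - 18) - 360*r^3 + 378*r^2 - 81*r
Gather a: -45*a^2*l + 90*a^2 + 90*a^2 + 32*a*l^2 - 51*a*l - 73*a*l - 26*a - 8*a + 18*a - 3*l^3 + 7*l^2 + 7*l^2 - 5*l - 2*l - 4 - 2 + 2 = a^2*(180 - 45*l) + a*(32*l^2 - 124*l - 16) - 3*l^3 + 14*l^2 - 7*l - 4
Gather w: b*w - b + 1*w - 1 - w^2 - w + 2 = b*w - b - w^2 + 1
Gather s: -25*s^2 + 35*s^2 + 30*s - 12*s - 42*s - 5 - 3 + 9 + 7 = 10*s^2 - 24*s + 8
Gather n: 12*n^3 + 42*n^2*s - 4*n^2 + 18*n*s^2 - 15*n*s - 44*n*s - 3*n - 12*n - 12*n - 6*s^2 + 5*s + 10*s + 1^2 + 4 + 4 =12*n^3 + n^2*(42*s - 4) + n*(18*s^2 - 59*s - 27) - 6*s^2 + 15*s + 9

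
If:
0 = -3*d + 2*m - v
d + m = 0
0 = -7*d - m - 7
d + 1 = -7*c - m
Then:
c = -1/7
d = -7/6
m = 7/6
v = 35/6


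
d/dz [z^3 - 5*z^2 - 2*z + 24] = 3*z^2 - 10*z - 2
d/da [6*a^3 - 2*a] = 18*a^2 - 2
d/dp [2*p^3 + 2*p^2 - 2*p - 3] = 6*p^2 + 4*p - 2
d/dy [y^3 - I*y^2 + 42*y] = 3*y^2 - 2*I*y + 42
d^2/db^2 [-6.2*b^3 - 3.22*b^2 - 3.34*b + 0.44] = -37.2*b - 6.44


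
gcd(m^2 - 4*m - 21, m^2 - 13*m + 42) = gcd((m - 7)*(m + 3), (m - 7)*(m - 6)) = m - 7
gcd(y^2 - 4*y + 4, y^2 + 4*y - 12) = y - 2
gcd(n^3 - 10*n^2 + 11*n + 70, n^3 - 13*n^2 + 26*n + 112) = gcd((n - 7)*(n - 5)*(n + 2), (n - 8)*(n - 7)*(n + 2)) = n^2 - 5*n - 14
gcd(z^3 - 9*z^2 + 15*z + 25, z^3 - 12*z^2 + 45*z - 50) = z^2 - 10*z + 25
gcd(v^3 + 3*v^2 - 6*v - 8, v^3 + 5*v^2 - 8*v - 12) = v^2 - v - 2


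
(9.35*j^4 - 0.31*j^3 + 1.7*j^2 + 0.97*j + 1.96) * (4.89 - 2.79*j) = -26.0865*j^5 + 46.5864*j^4 - 6.2589*j^3 + 5.6067*j^2 - 0.7251*j + 9.5844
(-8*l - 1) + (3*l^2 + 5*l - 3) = 3*l^2 - 3*l - 4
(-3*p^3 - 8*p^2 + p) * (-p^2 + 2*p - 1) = 3*p^5 + 2*p^4 - 14*p^3 + 10*p^2 - p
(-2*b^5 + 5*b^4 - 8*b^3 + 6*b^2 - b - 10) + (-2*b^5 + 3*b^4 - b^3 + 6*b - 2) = -4*b^5 + 8*b^4 - 9*b^3 + 6*b^2 + 5*b - 12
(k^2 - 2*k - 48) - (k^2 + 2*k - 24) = -4*k - 24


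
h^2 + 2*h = h*(h + 2)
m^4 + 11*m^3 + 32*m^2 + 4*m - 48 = (m - 1)*(m + 2)*(m + 4)*(m + 6)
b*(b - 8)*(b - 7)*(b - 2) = b^4 - 17*b^3 + 86*b^2 - 112*b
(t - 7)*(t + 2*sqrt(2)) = t^2 - 7*t + 2*sqrt(2)*t - 14*sqrt(2)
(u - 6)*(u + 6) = u^2 - 36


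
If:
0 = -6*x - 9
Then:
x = -3/2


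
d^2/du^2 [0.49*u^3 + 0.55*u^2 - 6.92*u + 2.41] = 2.94*u + 1.1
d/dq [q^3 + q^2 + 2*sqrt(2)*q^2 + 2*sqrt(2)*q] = 3*q^2 + 2*q + 4*sqrt(2)*q + 2*sqrt(2)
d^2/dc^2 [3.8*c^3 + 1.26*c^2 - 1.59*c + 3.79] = 22.8*c + 2.52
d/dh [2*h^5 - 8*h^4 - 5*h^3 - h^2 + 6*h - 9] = 10*h^4 - 32*h^3 - 15*h^2 - 2*h + 6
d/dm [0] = 0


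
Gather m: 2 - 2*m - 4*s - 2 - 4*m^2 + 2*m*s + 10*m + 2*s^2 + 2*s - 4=-4*m^2 + m*(2*s + 8) + 2*s^2 - 2*s - 4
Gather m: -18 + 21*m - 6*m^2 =-6*m^2 + 21*m - 18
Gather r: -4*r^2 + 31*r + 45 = -4*r^2 + 31*r + 45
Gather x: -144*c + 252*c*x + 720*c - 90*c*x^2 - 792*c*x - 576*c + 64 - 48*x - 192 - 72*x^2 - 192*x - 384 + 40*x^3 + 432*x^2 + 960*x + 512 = 40*x^3 + x^2*(360 - 90*c) + x*(720 - 540*c)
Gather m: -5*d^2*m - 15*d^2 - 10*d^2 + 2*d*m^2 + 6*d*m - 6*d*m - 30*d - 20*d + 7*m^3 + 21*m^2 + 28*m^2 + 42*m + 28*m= -25*d^2 - 50*d + 7*m^3 + m^2*(2*d + 49) + m*(70 - 5*d^2)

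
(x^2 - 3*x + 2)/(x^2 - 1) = (x - 2)/(x + 1)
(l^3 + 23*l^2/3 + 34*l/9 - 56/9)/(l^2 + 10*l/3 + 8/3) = (3*l^2 + 19*l - 14)/(3*(l + 2))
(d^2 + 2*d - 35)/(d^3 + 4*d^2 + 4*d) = (d^2 + 2*d - 35)/(d*(d^2 + 4*d + 4))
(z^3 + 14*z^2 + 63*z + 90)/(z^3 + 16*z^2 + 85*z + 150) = (z + 3)/(z + 5)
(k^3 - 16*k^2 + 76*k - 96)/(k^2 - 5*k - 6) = (k^2 - 10*k + 16)/(k + 1)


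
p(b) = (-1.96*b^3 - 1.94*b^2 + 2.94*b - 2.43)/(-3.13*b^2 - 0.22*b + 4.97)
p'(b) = (6.26*b + 0.22)*(-1.96*b^3 - 1.94*b^2 + 2.94*b - 2.43)/(-3.13*b^2 - 0.22*b + 4.97)^2 + (-5.88*b^2 - 3.88*b + 2.94)/(-3.13*b^2 - 0.22*b + 4.97) = (6.1348*b^4 + 0.862399999999999*b^3 - 19.5946*b^2 - 34.4954*b + 14.0772)/(9.7969*b^4 + 1.3772*b^3 - 31.0638*b^2 - 2.1868*b + 24.7009)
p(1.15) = -7.96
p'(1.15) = -118.30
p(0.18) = -0.41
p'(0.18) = 0.31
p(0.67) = -0.56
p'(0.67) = -1.40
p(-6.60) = -3.52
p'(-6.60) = 0.64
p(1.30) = 10.22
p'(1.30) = -121.20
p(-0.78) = -1.54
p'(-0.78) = 2.95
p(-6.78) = -3.63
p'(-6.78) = 0.64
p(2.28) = 2.46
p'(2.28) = 0.07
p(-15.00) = -8.81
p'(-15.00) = 0.63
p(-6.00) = -3.13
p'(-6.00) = 0.64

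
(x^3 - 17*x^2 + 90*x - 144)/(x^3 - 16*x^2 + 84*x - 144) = (x^2 - 11*x + 24)/(x^2 - 10*x + 24)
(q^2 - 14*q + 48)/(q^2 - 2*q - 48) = (q - 6)/(q + 6)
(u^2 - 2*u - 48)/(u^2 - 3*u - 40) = (u + 6)/(u + 5)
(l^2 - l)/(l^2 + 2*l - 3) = l/(l + 3)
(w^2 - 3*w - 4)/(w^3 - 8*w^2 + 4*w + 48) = (w + 1)/(w^2 - 4*w - 12)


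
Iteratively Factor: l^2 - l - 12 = (l + 3)*(l - 4)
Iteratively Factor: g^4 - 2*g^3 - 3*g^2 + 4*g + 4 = (g + 1)*(g^3 - 3*g^2 + 4) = (g - 2)*(g + 1)*(g^2 - g - 2) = (g - 2)^2*(g + 1)*(g + 1)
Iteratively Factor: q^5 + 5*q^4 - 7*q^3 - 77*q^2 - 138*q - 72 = (q + 2)*(q^4 + 3*q^3 - 13*q^2 - 51*q - 36) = (q + 2)*(q + 3)*(q^3 - 13*q - 12) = (q + 2)*(q + 3)^2*(q^2 - 3*q - 4) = (q - 4)*(q + 2)*(q + 3)^2*(q + 1)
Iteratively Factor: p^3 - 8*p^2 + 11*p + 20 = (p - 4)*(p^2 - 4*p - 5) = (p - 4)*(p + 1)*(p - 5)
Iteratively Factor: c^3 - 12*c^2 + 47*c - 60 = (c - 3)*(c^2 - 9*c + 20) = (c - 4)*(c - 3)*(c - 5)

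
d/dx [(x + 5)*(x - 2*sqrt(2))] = 2*x - 2*sqrt(2) + 5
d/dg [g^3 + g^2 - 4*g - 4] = 3*g^2 + 2*g - 4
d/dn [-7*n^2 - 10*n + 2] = -14*n - 10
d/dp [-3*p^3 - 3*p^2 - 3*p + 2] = -9*p^2 - 6*p - 3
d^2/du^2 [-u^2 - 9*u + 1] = -2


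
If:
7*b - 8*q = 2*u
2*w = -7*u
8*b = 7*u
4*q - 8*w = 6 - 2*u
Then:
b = 28/171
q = 11/114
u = 32/171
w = -112/171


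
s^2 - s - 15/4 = (s - 5/2)*(s + 3/2)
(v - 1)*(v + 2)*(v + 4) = v^3 + 5*v^2 + 2*v - 8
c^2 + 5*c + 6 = (c + 2)*(c + 3)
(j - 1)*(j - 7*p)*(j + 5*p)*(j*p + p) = j^4*p - 2*j^3*p^2 - 35*j^2*p^3 - j^2*p + 2*j*p^2 + 35*p^3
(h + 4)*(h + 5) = h^2 + 9*h + 20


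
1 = 1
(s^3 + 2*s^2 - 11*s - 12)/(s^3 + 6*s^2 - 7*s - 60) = (s + 1)/(s + 5)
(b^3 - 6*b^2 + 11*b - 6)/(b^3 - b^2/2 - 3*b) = 2*(b^2 - 4*b + 3)/(b*(2*b + 3))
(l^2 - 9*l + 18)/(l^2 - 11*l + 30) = (l - 3)/(l - 5)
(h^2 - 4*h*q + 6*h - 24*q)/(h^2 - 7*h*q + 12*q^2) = (-h - 6)/(-h + 3*q)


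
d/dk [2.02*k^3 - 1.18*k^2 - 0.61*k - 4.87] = 6.06*k^2 - 2.36*k - 0.61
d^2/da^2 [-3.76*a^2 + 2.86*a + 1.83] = -7.52000000000000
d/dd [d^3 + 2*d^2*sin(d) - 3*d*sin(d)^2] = 2*d^2*cos(d) + 3*d^2 + 4*d*sin(d) - 3*d*sin(2*d) - 3*sin(d)^2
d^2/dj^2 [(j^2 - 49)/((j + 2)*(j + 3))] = 10*(-j^3 - 33*j^2 - 147*j - 179)/(j^6 + 15*j^5 + 93*j^4 + 305*j^3 + 558*j^2 + 540*j + 216)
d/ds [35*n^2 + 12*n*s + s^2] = 12*n + 2*s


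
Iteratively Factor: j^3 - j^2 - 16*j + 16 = (j - 4)*(j^2 + 3*j - 4) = (j - 4)*(j + 4)*(j - 1)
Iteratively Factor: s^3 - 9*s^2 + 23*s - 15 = (s - 3)*(s^2 - 6*s + 5) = (s - 3)*(s - 1)*(s - 5)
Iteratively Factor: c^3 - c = (c - 1)*(c^2 + c) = c*(c - 1)*(c + 1)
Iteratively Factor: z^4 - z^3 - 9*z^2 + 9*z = (z - 1)*(z^3 - 9*z) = (z - 3)*(z - 1)*(z^2 + 3*z) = z*(z - 3)*(z - 1)*(z + 3)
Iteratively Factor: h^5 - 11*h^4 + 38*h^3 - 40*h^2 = (h)*(h^4 - 11*h^3 + 38*h^2 - 40*h) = h*(h - 4)*(h^3 - 7*h^2 + 10*h) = h*(h - 5)*(h - 4)*(h^2 - 2*h) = h^2*(h - 5)*(h - 4)*(h - 2)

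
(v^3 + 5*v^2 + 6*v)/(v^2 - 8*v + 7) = v*(v^2 + 5*v + 6)/(v^2 - 8*v + 7)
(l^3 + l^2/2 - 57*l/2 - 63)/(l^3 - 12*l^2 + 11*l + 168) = (l^2 - 5*l/2 - 21)/(l^2 - 15*l + 56)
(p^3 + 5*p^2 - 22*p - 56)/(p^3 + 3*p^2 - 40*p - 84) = (p - 4)/(p - 6)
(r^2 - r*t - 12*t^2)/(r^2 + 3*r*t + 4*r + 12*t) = (r - 4*t)/(r + 4)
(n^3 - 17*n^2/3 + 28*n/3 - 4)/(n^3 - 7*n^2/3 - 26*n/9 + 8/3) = 3*(n - 2)/(3*n + 4)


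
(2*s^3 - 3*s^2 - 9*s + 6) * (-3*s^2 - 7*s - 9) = -6*s^5 - 5*s^4 + 30*s^3 + 72*s^2 + 39*s - 54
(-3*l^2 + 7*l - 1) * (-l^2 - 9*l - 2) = 3*l^4 + 20*l^3 - 56*l^2 - 5*l + 2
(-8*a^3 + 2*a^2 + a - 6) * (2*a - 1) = -16*a^4 + 12*a^3 - 13*a + 6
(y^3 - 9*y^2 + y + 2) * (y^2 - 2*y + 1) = y^5 - 11*y^4 + 20*y^3 - 9*y^2 - 3*y + 2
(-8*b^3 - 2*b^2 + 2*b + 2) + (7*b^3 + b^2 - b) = -b^3 - b^2 + b + 2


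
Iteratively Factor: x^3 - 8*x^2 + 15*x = (x)*(x^2 - 8*x + 15) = x*(x - 3)*(x - 5)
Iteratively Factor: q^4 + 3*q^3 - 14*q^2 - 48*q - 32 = (q + 1)*(q^3 + 2*q^2 - 16*q - 32) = (q + 1)*(q + 4)*(q^2 - 2*q - 8) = (q + 1)*(q + 2)*(q + 4)*(q - 4)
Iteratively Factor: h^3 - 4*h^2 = (h - 4)*(h^2) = h*(h - 4)*(h)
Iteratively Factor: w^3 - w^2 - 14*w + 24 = (w - 2)*(w^2 + w - 12) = (w - 2)*(w + 4)*(w - 3)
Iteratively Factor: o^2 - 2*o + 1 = (o - 1)*(o - 1)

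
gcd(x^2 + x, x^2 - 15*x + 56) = 1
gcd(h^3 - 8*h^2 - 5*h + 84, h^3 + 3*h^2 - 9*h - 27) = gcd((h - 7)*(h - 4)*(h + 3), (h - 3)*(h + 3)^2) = h + 3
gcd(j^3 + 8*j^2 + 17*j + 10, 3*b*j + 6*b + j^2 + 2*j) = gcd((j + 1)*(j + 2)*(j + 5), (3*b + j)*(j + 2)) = j + 2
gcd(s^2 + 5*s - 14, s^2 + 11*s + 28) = s + 7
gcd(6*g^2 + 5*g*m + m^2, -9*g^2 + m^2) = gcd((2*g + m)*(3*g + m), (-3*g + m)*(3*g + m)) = 3*g + m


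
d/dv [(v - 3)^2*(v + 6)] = 3*v^2 - 27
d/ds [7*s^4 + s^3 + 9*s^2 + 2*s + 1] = 28*s^3 + 3*s^2 + 18*s + 2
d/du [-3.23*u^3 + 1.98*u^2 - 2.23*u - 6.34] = -9.69*u^2 + 3.96*u - 2.23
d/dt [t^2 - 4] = 2*t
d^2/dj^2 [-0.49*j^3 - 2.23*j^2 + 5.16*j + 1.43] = -2.94*j - 4.46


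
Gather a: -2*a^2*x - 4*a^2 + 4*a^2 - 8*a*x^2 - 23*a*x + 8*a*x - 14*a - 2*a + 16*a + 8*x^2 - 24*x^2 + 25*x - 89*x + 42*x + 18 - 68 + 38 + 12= -2*a^2*x + a*(-8*x^2 - 15*x) - 16*x^2 - 22*x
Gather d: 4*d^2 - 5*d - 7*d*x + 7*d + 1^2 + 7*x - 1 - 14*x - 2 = 4*d^2 + d*(2 - 7*x) - 7*x - 2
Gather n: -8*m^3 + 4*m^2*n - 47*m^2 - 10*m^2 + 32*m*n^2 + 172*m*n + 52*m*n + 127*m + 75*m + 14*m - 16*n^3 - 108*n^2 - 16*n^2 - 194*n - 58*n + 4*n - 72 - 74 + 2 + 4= -8*m^3 - 57*m^2 + 216*m - 16*n^3 + n^2*(32*m - 124) + n*(4*m^2 + 224*m - 248) - 140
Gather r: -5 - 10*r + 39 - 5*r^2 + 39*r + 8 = -5*r^2 + 29*r + 42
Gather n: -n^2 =-n^2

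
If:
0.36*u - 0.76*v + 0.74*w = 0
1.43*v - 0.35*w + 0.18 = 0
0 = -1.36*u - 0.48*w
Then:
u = 0.08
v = -0.18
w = -0.22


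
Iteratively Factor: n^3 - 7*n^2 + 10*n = (n - 5)*(n^2 - 2*n) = (n - 5)*(n - 2)*(n)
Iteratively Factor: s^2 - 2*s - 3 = (s - 3)*(s + 1)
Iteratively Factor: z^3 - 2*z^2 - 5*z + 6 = (z - 3)*(z^2 + z - 2) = (z - 3)*(z - 1)*(z + 2)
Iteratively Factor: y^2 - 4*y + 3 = (y - 3)*(y - 1)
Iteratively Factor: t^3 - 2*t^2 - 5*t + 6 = (t - 1)*(t^2 - t - 6) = (t - 1)*(t + 2)*(t - 3)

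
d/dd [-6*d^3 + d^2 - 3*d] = -18*d^2 + 2*d - 3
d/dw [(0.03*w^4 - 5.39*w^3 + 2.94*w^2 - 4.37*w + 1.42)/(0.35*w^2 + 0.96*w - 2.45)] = (0.021*w^5 - 1.8001*w^4 - 10.6428*w^3 + 43.9684*w^2 - 15.4*w + 9.3433)/(0.1225*w^4 + 0.672*w^3 - 0.7934*w^2 - 4.704*w + 6.0025)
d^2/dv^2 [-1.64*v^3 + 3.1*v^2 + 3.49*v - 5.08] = 6.2 - 9.84*v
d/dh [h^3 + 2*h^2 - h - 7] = 3*h^2 + 4*h - 1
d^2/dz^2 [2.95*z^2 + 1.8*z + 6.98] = 5.90000000000000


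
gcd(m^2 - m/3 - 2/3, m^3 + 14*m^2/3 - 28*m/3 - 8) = m + 2/3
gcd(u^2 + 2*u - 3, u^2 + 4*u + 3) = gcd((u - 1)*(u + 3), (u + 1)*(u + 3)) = u + 3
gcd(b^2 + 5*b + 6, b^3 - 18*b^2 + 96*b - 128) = 1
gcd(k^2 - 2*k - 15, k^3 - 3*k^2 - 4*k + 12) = 1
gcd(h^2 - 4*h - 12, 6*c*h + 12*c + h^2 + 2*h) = h + 2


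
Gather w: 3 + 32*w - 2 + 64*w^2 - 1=64*w^2 + 32*w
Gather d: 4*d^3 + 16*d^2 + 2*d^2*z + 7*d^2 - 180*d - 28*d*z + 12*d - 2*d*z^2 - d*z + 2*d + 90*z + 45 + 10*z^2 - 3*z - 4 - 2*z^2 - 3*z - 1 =4*d^3 + d^2*(2*z + 23) + d*(-2*z^2 - 29*z - 166) + 8*z^2 + 84*z + 40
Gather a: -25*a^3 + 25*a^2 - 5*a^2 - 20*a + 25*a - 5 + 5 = -25*a^3 + 20*a^2 + 5*a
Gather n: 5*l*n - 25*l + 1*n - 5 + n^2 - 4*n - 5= -25*l + n^2 + n*(5*l - 3) - 10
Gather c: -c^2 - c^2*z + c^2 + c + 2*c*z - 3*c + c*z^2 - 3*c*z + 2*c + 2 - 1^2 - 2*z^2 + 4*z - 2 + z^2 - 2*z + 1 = -c^2*z + c*(z^2 - z) - z^2 + 2*z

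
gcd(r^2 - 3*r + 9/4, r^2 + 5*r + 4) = 1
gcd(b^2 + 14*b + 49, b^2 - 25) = 1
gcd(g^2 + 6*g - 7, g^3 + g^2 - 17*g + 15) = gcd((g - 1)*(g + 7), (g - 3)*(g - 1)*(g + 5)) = g - 1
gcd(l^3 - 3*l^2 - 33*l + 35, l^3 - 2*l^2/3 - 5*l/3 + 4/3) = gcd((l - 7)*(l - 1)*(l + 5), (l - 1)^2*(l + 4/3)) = l - 1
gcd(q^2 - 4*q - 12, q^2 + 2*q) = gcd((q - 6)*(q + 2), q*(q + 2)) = q + 2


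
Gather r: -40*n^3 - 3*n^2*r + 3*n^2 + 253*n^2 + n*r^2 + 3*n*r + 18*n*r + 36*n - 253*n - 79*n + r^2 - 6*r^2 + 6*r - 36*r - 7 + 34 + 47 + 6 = -40*n^3 + 256*n^2 - 296*n + r^2*(n - 5) + r*(-3*n^2 + 21*n - 30) + 80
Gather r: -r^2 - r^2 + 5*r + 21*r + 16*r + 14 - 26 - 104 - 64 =-2*r^2 + 42*r - 180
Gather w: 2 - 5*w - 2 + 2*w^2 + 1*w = 2*w^2 - 4*w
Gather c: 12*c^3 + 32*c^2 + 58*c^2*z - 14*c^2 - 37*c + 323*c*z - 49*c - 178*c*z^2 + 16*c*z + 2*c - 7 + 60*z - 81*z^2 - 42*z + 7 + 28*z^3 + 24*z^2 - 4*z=12*c^3 + c^2*(58*z + 18) + c*(-178*z^2 + 339*z - 84) + 28*z^3 - 57*z^2 + 14*z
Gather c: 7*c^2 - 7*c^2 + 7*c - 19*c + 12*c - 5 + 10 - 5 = 0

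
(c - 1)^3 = c^3 - 3*c^2 + 3*c - 1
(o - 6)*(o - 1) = o^2 - 7*o + 6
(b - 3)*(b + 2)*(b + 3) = b^3 + 2*b^2 - 9*b - 18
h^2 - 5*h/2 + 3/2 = (h - 3/2)*(h - 1)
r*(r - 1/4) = r^2 - r/4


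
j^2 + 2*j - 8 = (j - 2)*(j + 4)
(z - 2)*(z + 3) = z^2 + z - 6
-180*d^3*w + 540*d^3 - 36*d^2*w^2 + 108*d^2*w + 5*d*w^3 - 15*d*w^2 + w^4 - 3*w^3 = (-6*d + w)*(5*d + w)*(6*d + w)*(w - 3)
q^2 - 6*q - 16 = (q - 8)*(q + 2)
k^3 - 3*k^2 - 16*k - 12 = (k - 6)*(k + 1)*(k + 2)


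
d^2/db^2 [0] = 0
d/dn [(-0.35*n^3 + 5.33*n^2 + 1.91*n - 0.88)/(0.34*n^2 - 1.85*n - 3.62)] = (-0.119*n^4 + 1.295*n^3 - 6.7089*n^2 - 37.9908*n - 8.5422)/(0.1156*n^4 - 1.258*n^3 + 0.9609*n^2 + 13.394*n + 13.1044)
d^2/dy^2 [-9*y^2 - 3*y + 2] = -18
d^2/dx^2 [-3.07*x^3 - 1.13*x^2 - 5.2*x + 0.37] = -18.42*x - 2.26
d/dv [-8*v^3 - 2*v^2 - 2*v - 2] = -24*v^2 - 4*v - 2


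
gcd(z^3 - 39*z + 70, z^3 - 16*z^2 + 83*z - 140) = z - 5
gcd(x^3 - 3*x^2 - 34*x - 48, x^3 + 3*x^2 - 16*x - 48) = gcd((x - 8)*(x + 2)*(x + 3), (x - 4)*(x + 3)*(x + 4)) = x + 3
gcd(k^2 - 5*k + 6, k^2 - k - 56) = 1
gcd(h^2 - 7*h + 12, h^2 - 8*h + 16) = h - 4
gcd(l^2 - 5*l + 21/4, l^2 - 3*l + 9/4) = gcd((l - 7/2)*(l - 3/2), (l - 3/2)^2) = l - 3/2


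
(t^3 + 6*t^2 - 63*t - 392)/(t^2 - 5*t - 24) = (t^2 + 14*t + 49)/(t + 3)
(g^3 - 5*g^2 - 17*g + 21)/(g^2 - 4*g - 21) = g - 1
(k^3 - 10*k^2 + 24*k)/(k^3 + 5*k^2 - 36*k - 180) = k*(k - 4)/(k^2 + 11*k + 30)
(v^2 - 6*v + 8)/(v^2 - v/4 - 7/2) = 4*(v - 4)/(4*v + 7)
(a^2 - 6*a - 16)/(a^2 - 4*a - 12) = (a - 8)/(a - 6)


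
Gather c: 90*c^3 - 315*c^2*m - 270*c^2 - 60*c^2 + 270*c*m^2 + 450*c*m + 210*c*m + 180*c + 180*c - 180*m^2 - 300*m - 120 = 90*c^3 + c^2*(-315*m - 330) + c*(270*m^2 + 660*m + 360) - 180*m^2 - 300*m - 120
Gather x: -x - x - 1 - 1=-2*x - 2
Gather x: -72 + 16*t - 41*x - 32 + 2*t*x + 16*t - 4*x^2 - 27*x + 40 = 32*t - 4*x^2 + x*(2*t - 68) - 64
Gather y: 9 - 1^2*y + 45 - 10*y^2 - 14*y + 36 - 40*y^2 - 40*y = -50*y^2 - 55*y + 90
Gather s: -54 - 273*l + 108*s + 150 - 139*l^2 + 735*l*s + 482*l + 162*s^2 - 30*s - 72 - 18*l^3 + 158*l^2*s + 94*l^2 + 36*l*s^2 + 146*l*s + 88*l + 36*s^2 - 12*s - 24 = -18*l^3 - 45*l^2 + 297*l + s^2*(36*l + 198) + s*(158*l^2 + 881*l + 66)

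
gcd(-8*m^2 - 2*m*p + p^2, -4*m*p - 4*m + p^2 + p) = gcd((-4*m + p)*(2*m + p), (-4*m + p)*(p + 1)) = -4*m + p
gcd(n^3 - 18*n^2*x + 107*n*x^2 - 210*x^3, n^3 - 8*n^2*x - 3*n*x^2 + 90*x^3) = n^2 - 11*n*x + 30*x^2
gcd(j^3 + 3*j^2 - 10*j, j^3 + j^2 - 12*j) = j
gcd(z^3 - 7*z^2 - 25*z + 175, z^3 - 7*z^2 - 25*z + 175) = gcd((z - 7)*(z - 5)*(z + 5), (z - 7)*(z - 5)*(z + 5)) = z^3 - 7*z^2 - 25*z + 175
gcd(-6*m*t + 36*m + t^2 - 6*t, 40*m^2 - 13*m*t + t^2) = 1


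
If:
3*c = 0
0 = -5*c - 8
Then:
No Solution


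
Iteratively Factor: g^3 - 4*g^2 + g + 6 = (g + 1)*(g^2 - 5*g + 6) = (g - 3)*(g + 1)*(g - 2)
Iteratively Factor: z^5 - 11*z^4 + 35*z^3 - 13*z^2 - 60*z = (z - 3)*(z^4 - 8*z^3 + 11*z^2 + 20*z) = z*(z - 3)*(z^3 - 8*z^2 + 11*z + 20) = z*(z - 3)*(z + 1)*(z^2 - 9*z + 20) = z*(z - 4)*(z - 3)*(z + 1)*(z - 5)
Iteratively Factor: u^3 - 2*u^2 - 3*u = (u)*(u^2 - 2*u - 3) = u*(u - 3)*(u + 1)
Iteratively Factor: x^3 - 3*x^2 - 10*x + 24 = (x - 4)*(x^2 + x - 6) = (x - 4)*(x - 2)*(x + 3)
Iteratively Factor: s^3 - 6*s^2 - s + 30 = (s + 2)*(s^2 - 8*s + 15) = (s - 5)*(s + 2)*(s - 3)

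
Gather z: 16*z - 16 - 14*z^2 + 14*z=-14*z^2 + 30*z - 16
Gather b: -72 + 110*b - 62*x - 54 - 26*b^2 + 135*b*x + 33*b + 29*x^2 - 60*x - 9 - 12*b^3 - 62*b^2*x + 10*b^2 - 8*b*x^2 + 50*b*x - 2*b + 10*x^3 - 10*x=-12*b^3 + b^2*(-62*x - 16) + b*(-8*x^2 + 185*x + 141) + 10*x^3 + 29*x^2 - 132*x - 135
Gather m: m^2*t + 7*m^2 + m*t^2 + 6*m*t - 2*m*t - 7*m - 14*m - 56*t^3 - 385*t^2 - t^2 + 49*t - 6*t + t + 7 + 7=m^2*(t + 7) + m*(t^2 + 4*t - 21) - 56*t^3 - 386*t^2 + 44*t + 14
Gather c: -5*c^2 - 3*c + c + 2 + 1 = -5*c^2 - 2*c + 3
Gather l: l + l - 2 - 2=2*l - 4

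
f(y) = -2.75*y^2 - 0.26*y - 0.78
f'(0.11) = -0.86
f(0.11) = -0.84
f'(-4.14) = 22.51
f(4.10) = -48.07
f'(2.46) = -13.79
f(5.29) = -79.11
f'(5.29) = -29.36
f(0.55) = -1.75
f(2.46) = -18.06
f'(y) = -5.5*y - 0.26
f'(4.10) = -22.81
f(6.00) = -101.34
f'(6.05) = -33.54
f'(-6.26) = 34.17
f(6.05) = -103.01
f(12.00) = -399.90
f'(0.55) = -3.28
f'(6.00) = -33.26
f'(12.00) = -66.26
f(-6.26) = -106.92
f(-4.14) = -46.84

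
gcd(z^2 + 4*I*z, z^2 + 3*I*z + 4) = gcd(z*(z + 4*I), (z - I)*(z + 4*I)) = z + 4*I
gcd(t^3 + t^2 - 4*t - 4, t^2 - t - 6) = t + 2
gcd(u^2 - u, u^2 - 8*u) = u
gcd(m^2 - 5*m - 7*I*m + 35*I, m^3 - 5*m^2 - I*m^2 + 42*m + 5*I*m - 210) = m^2 + m*(-5 - 7*I) + 35*I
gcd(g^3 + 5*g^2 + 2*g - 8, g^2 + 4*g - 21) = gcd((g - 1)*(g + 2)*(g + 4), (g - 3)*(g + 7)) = 1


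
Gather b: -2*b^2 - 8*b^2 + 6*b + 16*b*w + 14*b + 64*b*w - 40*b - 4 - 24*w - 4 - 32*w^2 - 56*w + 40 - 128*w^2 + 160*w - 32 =-10*b^2 + b*(80*w - 20) - 160*w^2 + 80*w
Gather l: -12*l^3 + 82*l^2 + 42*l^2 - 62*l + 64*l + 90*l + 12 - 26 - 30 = -12*l^3 + 124*l^2 + 92*l - 44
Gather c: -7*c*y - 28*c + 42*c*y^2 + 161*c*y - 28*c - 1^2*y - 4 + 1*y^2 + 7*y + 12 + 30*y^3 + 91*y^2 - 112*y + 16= c*(42*y^2 + 154*y - 56) + 30*y^3 + 92*y^2 - 106*y + 24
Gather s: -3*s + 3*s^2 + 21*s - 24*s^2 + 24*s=-21*s^2 + 42*s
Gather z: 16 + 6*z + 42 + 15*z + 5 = 21*z + 63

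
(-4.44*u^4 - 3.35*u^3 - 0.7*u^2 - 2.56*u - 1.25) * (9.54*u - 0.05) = -42.3576*u^5 - 31.737*u^4 - 6.5105*u^3 - 24.3874*u^2 - 11.797*u + 0.0625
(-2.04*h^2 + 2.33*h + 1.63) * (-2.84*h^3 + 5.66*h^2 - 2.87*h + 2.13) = 5.7936*h^5 - 18.1636*h^4 + 14.4134*h^3 - 1.8065*h^2 + 0.284800000000001*h + 3.4719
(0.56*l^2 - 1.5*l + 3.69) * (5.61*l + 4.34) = 3.1416*l^3 - 5.9846*l^2 + 14.1909*l + 16.0146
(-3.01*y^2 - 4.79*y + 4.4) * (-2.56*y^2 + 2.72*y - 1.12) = 7.7056*y^4 + 4.0752*y^3 - 20.9216*y^2 + 17.3328*y - 4.928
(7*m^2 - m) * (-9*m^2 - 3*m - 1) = -63*m^4 - 12*m^3 - 4*m^2 + m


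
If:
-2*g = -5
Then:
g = 5/2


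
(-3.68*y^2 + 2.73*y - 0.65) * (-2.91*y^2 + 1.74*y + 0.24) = 10.7088*y^4 - 14.3475*y^3 + 5.7585*y^2 - 0.4758*y - 0.156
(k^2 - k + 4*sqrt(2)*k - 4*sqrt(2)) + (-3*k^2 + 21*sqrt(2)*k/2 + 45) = -2*k^2 - k + 29*sqrt(2)*k/2 - 4*sqrt(2) + 45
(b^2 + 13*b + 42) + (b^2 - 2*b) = 2*b^2 + 11*b + 42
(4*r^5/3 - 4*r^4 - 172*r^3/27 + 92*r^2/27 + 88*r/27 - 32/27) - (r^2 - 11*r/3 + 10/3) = 4*r^5/3 - 4*r^4 - 172*r^3/27 + 65*r^2/27 + 187*r/27 - 122/27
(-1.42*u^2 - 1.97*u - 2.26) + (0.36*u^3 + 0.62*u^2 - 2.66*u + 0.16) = 0.36*u^3 - 0.8*u^2 - 4.63*u - 2.1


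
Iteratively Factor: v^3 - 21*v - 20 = (v - 5)*(v^2 + 5*v + 4) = (v - 5)*(v + 4)*(v + 1)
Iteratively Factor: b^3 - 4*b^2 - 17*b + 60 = (b - 5)*(b^2 + b - 12) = (b - 5)*(b + 4)*(b - 3)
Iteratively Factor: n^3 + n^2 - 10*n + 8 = (n + 4)*(n^2 - 3*n + 2) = (n - 2)*(n + 4)*(n - 1)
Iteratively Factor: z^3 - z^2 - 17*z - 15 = (z + 3)*(z^2 - 4*z - 5) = (z + 1)*(z + 3)*(z - 5)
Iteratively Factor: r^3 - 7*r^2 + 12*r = (r)*(r^2 - 7*r + 12) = r*(r - 3)*(r - 4)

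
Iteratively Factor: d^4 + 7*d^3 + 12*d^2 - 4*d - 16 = (d + 4)*(d^3 + 3*d^2 - 4) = (d + 2)*(d + 4)*(d^2 + d - 2) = (d - 1)*(d + 2)*(d + 4)*(d + 2)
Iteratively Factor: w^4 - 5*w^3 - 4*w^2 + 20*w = (w + 2)*(w^3 - 7*w^2 + 10*w) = w*(w + 2)*(w^2 - 7*w + 10) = w*(w - 5)*(w + 2)*(w - 2)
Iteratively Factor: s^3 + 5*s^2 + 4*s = (s + 4)*(s^2 + s) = (s + 1)*(s + 4)*(s)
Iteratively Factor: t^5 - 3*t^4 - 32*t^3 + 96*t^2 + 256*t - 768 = (t - 4)*(t^4 + t^3 - 28*t^2 - 16*t + 192) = (t - 4)^2*(t^3 + 5*t^2 - 8*t - 48) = (t - 4)^2*(t + 4)*(t^2 + t - 12) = (t - 4)^2*(t - 3)*(t + 4)*(t + 4)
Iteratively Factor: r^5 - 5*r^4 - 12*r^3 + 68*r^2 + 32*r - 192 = (r - 4)*(r^4 - r^3 - 16*r^2 + 4*r + 48) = (r - 4)*(r - 2)*(r^3 + r^2 - 14*r - 24) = (r - 4)*(r - 2)*(r + 2)*(r^2 - r - 12) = (r - 4)^2*(r - 2)*(r + 2)*(r + 3)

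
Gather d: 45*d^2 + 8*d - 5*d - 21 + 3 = 45*d^2 + 3*d - 18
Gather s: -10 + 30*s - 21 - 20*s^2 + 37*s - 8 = -20*s^2 + 67*s - 39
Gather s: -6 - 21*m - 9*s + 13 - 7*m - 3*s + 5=-28*m - 12*s + 12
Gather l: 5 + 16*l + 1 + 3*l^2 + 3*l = 3*l^2 + 19*l + 6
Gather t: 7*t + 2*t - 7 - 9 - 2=9*t - 18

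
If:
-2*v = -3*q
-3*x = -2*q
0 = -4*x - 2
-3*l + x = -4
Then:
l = 7/6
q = -3/4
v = -9/8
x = -1/2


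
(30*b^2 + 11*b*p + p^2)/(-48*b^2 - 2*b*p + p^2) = (5*b + p)/(-8*b + p)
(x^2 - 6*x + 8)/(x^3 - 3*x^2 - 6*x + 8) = (x - 2)/(x^2 + x - 2)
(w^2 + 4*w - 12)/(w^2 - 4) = (w + 6)/(w + 2)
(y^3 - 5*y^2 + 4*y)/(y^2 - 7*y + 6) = y*(y - 4)/(y - 6)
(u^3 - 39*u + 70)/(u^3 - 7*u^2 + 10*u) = (u + 7)/u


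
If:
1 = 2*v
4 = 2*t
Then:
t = 2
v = 1/2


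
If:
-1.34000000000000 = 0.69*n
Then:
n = -1.94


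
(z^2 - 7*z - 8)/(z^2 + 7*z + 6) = (z - 8)/(z + 6)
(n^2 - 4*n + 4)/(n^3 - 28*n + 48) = (n - 2)/(n^2 + 2*n - 24)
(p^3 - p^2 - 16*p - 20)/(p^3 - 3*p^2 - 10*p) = (p + 2)/p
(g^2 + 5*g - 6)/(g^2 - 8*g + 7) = (g + 6)/(g - 7)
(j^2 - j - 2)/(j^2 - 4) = (j + 1)/(j + 2)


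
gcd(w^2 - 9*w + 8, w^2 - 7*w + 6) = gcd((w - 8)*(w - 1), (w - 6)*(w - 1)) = w - 1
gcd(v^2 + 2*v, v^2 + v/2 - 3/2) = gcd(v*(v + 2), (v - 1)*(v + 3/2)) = 1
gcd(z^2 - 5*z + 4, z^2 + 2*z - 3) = z - 1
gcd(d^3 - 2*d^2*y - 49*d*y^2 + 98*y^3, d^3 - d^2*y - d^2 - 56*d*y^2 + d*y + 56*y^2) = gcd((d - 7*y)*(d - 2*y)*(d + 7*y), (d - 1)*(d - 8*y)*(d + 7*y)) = d + 7*y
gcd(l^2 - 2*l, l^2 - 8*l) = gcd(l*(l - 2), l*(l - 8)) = l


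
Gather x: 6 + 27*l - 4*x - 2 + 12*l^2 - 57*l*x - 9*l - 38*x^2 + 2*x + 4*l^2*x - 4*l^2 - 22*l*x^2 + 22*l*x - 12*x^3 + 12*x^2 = 8*l^2 + 18*l - 12*x^3 + x^2*(-22*l - 26) + x*(4*l^2 - 35*l - 2) + 4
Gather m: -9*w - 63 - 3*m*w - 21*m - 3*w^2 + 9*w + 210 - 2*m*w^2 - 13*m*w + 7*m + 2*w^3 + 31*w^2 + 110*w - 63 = m*(-2*w^2 - 16*w - 14) + 2*w^3 + 28*w^2 + 110*w + 84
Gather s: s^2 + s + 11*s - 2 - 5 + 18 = s^2 + 12*s + 11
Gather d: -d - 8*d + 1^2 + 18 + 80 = 99 - 9*d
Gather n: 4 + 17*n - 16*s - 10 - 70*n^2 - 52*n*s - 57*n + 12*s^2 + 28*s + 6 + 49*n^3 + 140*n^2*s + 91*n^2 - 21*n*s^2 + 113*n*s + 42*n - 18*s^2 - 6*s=49*n^3 + n^2*(140*s + 21) + n*(-21*s^2 + 61*s + 2) - 6*s^2 + 6*s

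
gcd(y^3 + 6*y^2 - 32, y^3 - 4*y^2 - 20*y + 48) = y^2 + 2*y - 8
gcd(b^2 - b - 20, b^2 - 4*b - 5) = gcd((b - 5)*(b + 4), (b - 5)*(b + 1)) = b - 5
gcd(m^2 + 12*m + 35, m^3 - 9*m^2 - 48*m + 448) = m + 7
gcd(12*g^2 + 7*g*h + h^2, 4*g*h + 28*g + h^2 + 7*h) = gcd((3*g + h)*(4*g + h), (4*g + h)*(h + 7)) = 4*g + h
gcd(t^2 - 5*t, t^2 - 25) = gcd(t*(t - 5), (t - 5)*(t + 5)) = t - 5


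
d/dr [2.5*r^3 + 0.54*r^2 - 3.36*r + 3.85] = 7.5*r^2 + 1.08*r - 3.36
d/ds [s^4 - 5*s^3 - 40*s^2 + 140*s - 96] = 4*s^3 - 15*s^2 - 80*s + 140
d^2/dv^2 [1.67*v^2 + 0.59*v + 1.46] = 3.34000000000000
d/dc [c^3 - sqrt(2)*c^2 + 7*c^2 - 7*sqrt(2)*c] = 3*c^2 - 2*sqrt(2)*c + 14*c - 7*sqrt(2)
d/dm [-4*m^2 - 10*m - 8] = -8*m - 10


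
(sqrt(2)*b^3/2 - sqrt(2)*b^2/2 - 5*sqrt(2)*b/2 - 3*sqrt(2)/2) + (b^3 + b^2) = sqrt(2)*b^3/2 + b^3 - sqrt(2)*b^2/2 + b^2 - 5*sqrt(2)*b/2 - 3*sqrt(2)/2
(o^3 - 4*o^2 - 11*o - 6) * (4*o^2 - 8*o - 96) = 4*o^5 - 24*o^4 - 108*o^3 + 448*o^2 + 1104*o + 576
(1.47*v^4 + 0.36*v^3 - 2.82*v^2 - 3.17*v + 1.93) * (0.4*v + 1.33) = 0.588*v^5 + 2.0991*v^4 - 0.6492*v^3 - 5.0186*v^2 - 3.4441*v + 2.5669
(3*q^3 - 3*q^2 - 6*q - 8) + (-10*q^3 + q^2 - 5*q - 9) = -7*q^3 - 2*q^2 - 11*q - 17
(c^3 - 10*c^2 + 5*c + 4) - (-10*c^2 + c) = c^3 + 4*c + 4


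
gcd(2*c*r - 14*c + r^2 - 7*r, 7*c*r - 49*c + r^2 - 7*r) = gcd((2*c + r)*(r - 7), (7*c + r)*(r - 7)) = r - 7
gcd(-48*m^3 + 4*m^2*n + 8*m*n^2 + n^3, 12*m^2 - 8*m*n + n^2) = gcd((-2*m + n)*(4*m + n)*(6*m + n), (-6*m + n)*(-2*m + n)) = 2*m - n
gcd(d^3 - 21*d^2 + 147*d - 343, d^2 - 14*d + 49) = d^2 - 14*d + 49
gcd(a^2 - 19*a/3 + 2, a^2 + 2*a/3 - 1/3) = a - 1/3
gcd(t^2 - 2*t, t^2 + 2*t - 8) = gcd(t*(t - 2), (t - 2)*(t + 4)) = t - 2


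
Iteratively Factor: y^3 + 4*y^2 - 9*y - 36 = (y - 3)*(y^2 + 7*y + 12) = (y - 3)*(y + 4)*(y + 3)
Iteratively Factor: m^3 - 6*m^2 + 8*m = (m - 4)*(m^2 - 2*m) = m*(m - 4)*(m - 2)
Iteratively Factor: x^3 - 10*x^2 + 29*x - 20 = (x - 5)*(x^2 - 5*x + 4) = (x - 5)*(x - 4)*(x - 1)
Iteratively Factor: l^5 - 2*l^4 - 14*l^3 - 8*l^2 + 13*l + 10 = (l - 5)*(l^4 + 3*l^3 + l^2 - 3*l - 2) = (l - 5)*(l + 2)*(l^3 + l^2 - l - 1) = (l - 5)*(l + 1)*(l + 2)*(l^2 - 1) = (l - 5)*(l - 1)*(l + 1)*(l + 2)*(l + 1)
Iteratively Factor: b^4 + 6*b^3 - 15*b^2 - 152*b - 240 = (b + 4)*(b^3 + 2*b^2 - 23*b - 60) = (b - 5)*(b + 4)*(b^2 + 7*b + 12) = (b - 5)*(b + 4)^2*(b + 3)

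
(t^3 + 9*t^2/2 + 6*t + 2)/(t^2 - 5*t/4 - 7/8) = 4*(t^2 + 4*t + 4)/(4*t - 7)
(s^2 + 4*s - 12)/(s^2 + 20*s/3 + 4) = 3*(s - 2)/(3*s + 2)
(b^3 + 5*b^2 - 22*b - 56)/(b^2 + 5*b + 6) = (b^2 + 3*b - 28)/(b + 3)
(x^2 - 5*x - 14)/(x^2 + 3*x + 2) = (x - 7)/(x + 1)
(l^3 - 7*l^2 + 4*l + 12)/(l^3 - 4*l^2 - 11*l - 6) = (l - 2)/(l + 1)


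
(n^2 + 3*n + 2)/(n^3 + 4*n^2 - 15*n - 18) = (n + 2)/(n^2 + 3*n - 18)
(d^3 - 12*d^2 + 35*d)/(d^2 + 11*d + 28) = d*(d^2 - 12*d + 35)/(d^2 + 11*d + 28)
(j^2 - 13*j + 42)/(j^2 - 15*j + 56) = (j - 6)/(j - 8)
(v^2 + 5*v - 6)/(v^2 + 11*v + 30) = (v - 1)/(v + 5)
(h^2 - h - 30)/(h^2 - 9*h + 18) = (h + 5)/(h - 3)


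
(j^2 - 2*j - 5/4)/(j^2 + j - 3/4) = (4*j^2 - 8*j - 5)/(4*j^2 + 4*j - 3)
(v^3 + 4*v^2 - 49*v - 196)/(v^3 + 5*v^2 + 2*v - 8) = (v^2 - 49)/(v^2 + v - 2)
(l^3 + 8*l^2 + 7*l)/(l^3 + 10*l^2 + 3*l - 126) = l*(l + 1)/(l^2 + 3*l - 18)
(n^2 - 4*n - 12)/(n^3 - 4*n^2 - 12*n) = 1/n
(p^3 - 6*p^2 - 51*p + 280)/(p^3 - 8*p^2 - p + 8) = (p^2 + 2*p - 35)/(p^2 - 1)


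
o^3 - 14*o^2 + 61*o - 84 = (o - 7)*(o - 4)*(o - 3)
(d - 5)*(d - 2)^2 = d^3 - 9*d^2 + 24*d - 20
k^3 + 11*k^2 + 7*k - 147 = (k - 3)*(k + 7)^2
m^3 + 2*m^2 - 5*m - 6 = (m - 2)*(m + 1)*(m + 3)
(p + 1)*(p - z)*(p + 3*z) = p^3 + 2*p^2*z + p^2 - 3*p*z^2 + 2*p*z - 3*z^2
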